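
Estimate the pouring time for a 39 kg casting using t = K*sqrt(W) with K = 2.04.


Formula: t = K * sqrt(W)
sqrt(W) = sqrt(39) = 6.24500
t = 2.04 * 6.24500 = 12.7398 s


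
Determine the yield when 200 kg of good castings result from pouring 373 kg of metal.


Formula: Casting Yield = (W_good / W_total) * 100
Yield = (200 kg / 373 kg) * 100 = 53.6193%

53.6193%


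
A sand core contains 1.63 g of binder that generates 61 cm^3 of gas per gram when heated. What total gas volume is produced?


Formula: V_gas = W_binder * gas_evolution_rate
V = 1.63 g * 61 cm^3/g = 99.4300 cm^3

Final answer: 99.4300 cm^3


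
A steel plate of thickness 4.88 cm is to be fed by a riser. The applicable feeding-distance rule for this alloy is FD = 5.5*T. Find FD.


Formula: FD = 5.5 * T  (riser feeding-distance rule)
FD = 5.5 * 4.88 cm = 26.8400 cm

Final answer: 26.8400 cm


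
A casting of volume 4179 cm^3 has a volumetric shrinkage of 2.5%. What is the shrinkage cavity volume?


Formula: V_shrink = V_casting * shrinkage_pct / 100
V_shrink = 4179 cm^3 * 2.5 / 100 = 104.4750 cm^3


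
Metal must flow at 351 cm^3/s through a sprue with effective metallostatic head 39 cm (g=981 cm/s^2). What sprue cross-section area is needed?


Formula: v = sqrt(2*g*h), A = Q/v
Velocity: v = sqrt(2 * 981 * 39) = sqrt(76518) = 276.6189 cm/s
Sprue area: A = Q / v = 351 / 276.6189 = 1.2689 cm^2

Answer: 1.2689 cm^2


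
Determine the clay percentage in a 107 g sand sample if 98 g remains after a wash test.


Formula: Clay% = (W_total - W_washed) / W_total * 100
Clay mass = 107 - 98 = 9 g
Clay% = 9 / 107 * 100 = 8.4112%


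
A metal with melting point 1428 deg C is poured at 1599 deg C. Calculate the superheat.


Formula: Superheat = T_pour - T_melt
Superheat = 1599 - 1428 = 171 deg C

171 deg C


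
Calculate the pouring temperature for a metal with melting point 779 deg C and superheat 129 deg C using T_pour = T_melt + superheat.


Formula: T_pour = T_melt + Superheat
T_pour = 779 + 129 = 908 deg C

Final answer: 908 deg C


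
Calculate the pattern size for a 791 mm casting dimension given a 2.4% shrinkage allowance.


Formula: L_pattern = L_casting * (1 + shrinkage_rate/100)
Shrinkage factor = 1 + 2.4/100 = 1.024
L_pattern = 791 mm * 1.024 = 809.9840 mm


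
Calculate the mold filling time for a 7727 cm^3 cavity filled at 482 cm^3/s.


Formula: t_fill = V_mold / Q_flow
t = 7727 cm^3 / 482 cm^3/s = 16.0311 s

Final answer: 16.0311 s


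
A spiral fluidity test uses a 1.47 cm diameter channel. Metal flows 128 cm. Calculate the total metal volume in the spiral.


Formula: V = pi * (d/2)^2 * L  (cylinder volume)
Radius = 1.47/2 = 0.735 cm
V = pi * 0.735^2 * 128 = 217.2374 cm^3


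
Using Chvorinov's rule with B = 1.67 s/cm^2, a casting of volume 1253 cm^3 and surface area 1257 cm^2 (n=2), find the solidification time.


Formula: t_s = B * (V/A)^n  (Chvorinov's rule, n=2)
Modulus M = V/A = 1253/1257 = 0.996818 cm
M^2 = 0.996818^2 = 0.993646 cm^2
t_s = 1.67 * 0.993646 = 1.6594 s

Final answer: 1.6594 s


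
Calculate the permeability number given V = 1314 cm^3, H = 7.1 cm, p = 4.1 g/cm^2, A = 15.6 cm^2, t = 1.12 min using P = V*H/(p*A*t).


Formula: Permeability Number P = (V * H) / (p * A * t)
Numerator: V * H = 1314 * 7.1 = 9329.4
Denominator: p * A * t = 4.1 * 15.6 * 1.12 = 71.6352
P = 9329.4 / 71.6352 = 130.2349

Answer: 130.2349


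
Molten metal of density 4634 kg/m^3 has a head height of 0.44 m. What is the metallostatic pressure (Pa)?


Formula: P = rho * g * h
rho * g = 4634 * 9.81 = 45459.54 N/m^3
P = 45459.54 * 0.44 = 20002.1976 Pa

Final answer: 20002.1976 Pa


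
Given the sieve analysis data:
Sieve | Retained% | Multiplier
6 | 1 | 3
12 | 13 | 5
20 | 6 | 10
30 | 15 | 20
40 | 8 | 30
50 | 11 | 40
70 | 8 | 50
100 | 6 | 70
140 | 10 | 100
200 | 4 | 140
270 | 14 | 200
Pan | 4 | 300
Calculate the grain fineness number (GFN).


Formula: GFN = sum(pct * multiplier) / sum(pct)
sum(pct * multiplier) = 7488
sum(pct) = 100
GFN = 7488 / 100 = 74.88

Answer: 74.88


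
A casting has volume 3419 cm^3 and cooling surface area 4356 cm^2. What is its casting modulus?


Formula: Casting Modulus M = V / A
M = 3419 cm^3 / 4356 cm^2 = 0.7849 cm

0.7849 cm


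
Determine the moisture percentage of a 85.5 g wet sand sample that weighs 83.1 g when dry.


Formula: MC = (W_wet - W_dry) / W_wet * 100
Water mass = 85.5 - 83.1 = 2.4 g
MC = 2.4 / 85.5 * 100 = 2.8070%

Answer: 2.8070%


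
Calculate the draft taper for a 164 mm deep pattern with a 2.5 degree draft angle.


Formula: taper = depth * tan(draft_angle)
tan(2.5 deg) = 0.0436609
taper = 164 mm * 0.0436609 = 7.1604 mm

Final answer: 7.1604 mm


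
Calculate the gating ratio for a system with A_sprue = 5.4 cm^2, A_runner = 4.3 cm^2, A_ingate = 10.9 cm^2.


Sprue:Runner:Ingate = 1 : 4.3/5.4 : 10.9/5.4 = 1:0.80:2.02

Final answer: 1:0.80:2.02


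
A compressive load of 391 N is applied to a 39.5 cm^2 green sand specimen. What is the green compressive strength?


Formula: Compressive Strength = Force / Area
Strength = 391 N / 39.5 cm^2 = 9.8987 N/cm^2

Final answer: 9.8987 N/cm^2


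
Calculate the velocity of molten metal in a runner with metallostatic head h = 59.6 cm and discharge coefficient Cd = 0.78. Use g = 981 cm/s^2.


Formula: v = Cd * sqrt(2 * g * h)  (Torricelli with discharge coefficient)
2*g*h = 2 * 981 * 59.6 = 116935.2 cm^2/s^2
sqrt(116935.2) = 341.95789 cm/s
v = 0.78 * 341.95789 = 266.7272 cm/s

266.7272 cm/s


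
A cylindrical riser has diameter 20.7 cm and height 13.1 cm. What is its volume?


Formula: V = pi * (D/2)^2 * H  (cylinder volume)
Radius = D/2 = 20.7/2 = 10.35 cm
V = pi * 10.35^2 * 13.1 = 4408.6119 cm^3

Answer: 4408.6119 cm^3


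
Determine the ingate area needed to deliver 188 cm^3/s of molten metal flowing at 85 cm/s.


Formula: A_ingate = Q / v  (continuity equation)
A = 188 cm^3/s / 85 cm/s = 2.2118 cm^2

Answer: 2.2118 cm^2


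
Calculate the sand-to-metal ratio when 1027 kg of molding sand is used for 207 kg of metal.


Formula: Sand-to-Metal Ratio = W_sand / W_metal
Ratio = 1027 kg / 207 kg = 4.9614


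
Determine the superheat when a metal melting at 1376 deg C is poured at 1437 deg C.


Formula: Superheat = T_pour - T_melt
Superheat = 1437 - 1376 = 61 deg C

Answer: 61 deg C


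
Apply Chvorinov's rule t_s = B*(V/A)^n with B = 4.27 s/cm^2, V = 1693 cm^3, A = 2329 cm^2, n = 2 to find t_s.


Formula: t_s = B * (V/A)^n  (Chvorinov's rule, n=2)
Modulus M = V/A = 1693/2329 = 0.726921 cm
M^2 = 0.726921^2 = 0.528414 cm^2
t_s = 4.27 * 0.528414 = 2.2563 s

Final answer: 2.2563 s


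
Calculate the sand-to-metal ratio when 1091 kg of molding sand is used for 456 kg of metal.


Formula: Sand-to-Metal Ratio = W_sand / W_metal
Ratio = 1091 kg / 456 kg = 2.3925

2.3925


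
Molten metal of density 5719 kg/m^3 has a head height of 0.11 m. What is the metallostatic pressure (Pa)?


Formula: P = rho * g * h
rho * g = 5719 * 9.81 = 56103.39 N/m^3
P = 56103.39 * 0.11 = 6171.3729 Pa


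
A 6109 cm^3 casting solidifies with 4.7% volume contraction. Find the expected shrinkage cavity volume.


Formula: V_shrink = V_casting * shrinkage_pct / 100
V_shrink = 6109 cm^3 * 4.7 / 100 = 287.1230 cm^3


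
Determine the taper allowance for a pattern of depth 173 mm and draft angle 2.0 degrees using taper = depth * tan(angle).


Formula: taper = depth * tan(draft_angle)
tan(2.0 deg) = 0.0349208
taper = 173 mm * 0.0349208 = 6.0413 mm


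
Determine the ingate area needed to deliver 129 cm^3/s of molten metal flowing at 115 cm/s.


Formula: A_ingate = Q / v  (continuity equation)
A = 129 cm^3/s / 115 cm/s = 1.1217 cm^2

1.1217 cm^2


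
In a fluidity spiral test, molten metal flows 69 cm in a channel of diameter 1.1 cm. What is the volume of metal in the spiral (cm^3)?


Formula: V = pi * (d/2)^2 * L  (cylinder volume)
Radius = 1.1/2 = 0.55 cm
V = pi * 0.55^2 * 69 = 65.5729 cm^3

Answer: 65.5729 cm^3


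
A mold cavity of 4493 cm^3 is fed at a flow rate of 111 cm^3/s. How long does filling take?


Formula: t_fill = V_mold / Q_flow
t = 4493 cm^3 / 111 cm^3/s = 40.4775 s


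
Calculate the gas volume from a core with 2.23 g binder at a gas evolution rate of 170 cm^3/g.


Formula: V_gas = W_binder * gas_evolution_rate
V = 2.23 g * 170 cm^3/g = 379.1000 cm^3

Answer: 379.1000 cm^3


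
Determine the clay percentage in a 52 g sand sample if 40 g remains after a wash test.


Formula: Clay% = (W_total - W_washed) / W_total * 100
Clay mass = 52 - 40 = 12 g
Clay% = 12 / 52 * 100 = 23.0769%

Answer: 23.0769%


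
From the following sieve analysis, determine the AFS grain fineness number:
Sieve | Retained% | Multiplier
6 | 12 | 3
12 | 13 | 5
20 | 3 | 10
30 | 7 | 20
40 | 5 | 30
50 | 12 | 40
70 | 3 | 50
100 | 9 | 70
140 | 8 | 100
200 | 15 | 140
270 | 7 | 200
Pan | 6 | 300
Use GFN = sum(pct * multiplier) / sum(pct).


Formula: GFN = sum(pct * multiplier) / sum(pct)
sum(pct * multiplier) = 7781
sum(pct) = 100
GFN = 7781 / 100 = 77.81


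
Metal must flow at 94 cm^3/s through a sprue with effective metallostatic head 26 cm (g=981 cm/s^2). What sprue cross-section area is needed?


Formula: v = sqrt(2*g*h), A = Q/v
Velocity: v = sqrt(2 * 981 * 26) = sqrt(51012) = 225.8584 cm/s
Sprue area: A = Q / v = 94 / 225.8584 = 0.4162 cm^2


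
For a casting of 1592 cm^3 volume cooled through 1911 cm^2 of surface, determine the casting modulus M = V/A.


Formula: Casting Modulus M = V / A
M = 1592 cm^3 / 1911 cm^2 = 0.8331 cm

Final answer: 0.8331 cm


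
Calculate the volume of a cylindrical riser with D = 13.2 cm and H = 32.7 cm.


Formula: V = pi * (D/2)^2 * H  (cylinder volume)
Radius = D/2 = 13.2/2 = 6.6 cm
V = pi * 6.6^2 * 32.7 = 4474.9223 cm^3

Answer: 4474.9223 cm^3


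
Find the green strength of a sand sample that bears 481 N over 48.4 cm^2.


Formula: Compressive Strength = Force / Area
Strength = 481 N / 48.4 cm^2 = 9.9380 N/cm^2

Final answer: 9.9380 N/cm^2


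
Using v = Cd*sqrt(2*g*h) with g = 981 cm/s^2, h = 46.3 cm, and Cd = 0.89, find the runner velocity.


Formula: v = Cd * sqrt(2 * g * h)  (Torricelli with discharge coefficient)
2*g*h = 2 * 981 * 46.3 = 90840.6 cm^2/s^2
sqrt(90840.6) = 301.39774 cm/s
v = 0.89 * 301.39774 = 268.2440 cm/s

268.2440 cm/s


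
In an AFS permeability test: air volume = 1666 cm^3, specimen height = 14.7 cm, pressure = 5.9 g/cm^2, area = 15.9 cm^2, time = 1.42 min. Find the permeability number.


Formula: Permeability Number P = (V * H) / (p * A * t)
Numerator: V * H = 1666 * 14.7 = 24490.2
Denominator: p * A * t = 5.9 * 15.9 * 1.42 = 133.2102
P = 24490.2 / 133.2102 = 183.8463

183.8463


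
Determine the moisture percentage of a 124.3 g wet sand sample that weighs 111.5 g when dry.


Formula: MC = (W_wet - W_dry) / W_wet * 100
Water mass = 124.3 - 111.5 = 12.8 g
MC = 12.8 / 124.3 * 100 = 10.2977%

Answer: 10.2977%


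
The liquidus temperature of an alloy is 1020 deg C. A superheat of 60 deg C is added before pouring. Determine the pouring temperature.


Formula: T_pour = T_melt + Superheat
T_pour = 1020 + 60 = 1080 deg C

Final answer: 1080 deg C


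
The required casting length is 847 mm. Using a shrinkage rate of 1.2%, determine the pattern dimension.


Formula: L_pattern = L_casting * (1 + shrinkage_rate/100)
Shrinkage factor = 1 + 1.2/100 = 1.012
L_pattern = 847 mm * 1.012 = 857.1640 mm


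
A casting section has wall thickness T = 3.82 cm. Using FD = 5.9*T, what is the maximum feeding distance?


Formula: FD = 5.9 * T  (riser feeding-distance rule)
FD = 5.9 * 3.82 cm = 22.5380 cm


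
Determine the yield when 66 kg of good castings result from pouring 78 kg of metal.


Formula: Casting Yield = (W_good / W_total) * 100
Yield = (66 kg / 78 kg) * 100 = 84.6154%

Final answer: 84.6154%


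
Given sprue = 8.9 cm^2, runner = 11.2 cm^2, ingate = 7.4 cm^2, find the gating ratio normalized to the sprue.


Sprue:Runner:Ingate = 1 : 11.2/8.9 : 7.4/8.9 = 1:1.26:0.83

Answer: 1:1.26:0.83


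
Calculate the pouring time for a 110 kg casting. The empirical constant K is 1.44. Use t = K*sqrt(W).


Formula: t = K * sqrt(W)
sqrt(W) = sqrt(110) = 10.48809
t = 1.44 * 10.48809 = 15.1028 s

Answer: 15.1028 s


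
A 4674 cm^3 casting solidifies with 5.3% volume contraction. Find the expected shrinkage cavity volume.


Formula: V_shrink = V_casting * shrinkage_pct / 100
V_shrink = 4674 cm^3 * 5.3 / 100 = 247.7220 cm^3


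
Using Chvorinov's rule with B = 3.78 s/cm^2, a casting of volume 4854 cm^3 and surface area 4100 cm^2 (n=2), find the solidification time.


Formula: t_s = B * (V/A)^n  (Chvorinov's rule, n=2)
Modulus M = V/A = 4854/4100 = 1.183902 cm
M^2 = 1.183902^2 = 1.401624 cm^2
t_s = 3.78 * 1.401624 = 5.2981 s

Final answer: 5.2981 s


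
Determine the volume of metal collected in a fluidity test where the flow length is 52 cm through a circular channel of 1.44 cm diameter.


Formula: V = pi * (d/2)^2 * L  (cylinder volume)
Radius = 1.44/2 = 0.72 cm
V = pi * 0.72^2 * 52 = 84.6873 cm^3


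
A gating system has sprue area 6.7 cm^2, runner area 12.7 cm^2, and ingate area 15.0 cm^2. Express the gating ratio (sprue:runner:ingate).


Sprue:Runner:Ingate = 1 : 12.7/6.7 : 15.0/6.7 = 1:1.90:2.24

Answer: 1:1.90:2.24


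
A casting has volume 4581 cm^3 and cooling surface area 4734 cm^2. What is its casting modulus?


Formula: Casting Modulus M = V / A
M = 4581 cm^3 / 4734 cm^2 = 0.9677 cm

0.9677 cm


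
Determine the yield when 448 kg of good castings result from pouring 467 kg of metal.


Formula: Casting Yield = (W_good / W_total) * 100
Yield = (448 kg / 467 kg) * 100 = 95.9315%

95.9315%


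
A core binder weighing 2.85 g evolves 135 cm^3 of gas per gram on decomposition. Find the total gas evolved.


Formula: V_gas = W_binder * gas_evolution_rate
V = 2.85 g * 135 cm^3/g = 384.7500 cm^3

384.7500 cm^3


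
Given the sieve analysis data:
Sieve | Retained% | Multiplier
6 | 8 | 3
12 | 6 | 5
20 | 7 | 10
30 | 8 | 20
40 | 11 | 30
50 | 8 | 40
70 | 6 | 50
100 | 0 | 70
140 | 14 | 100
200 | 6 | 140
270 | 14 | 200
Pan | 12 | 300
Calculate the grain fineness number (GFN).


Formula: GFN = sum(pct * multiplier) / sum(pct)
sum(pct * multiplier) = 9874
sum(pct) = 100
GFN = 9874 / 100 = 98.74

98.74


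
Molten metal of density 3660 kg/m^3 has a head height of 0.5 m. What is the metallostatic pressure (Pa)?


Formula: P = rho * g * h
rho * g = 3660 * 9.81 = 35904.6 N/m^3
P = 35904.6 * 0.5 = 17952.3000 Pa

Answer: 17952.3000 Pa


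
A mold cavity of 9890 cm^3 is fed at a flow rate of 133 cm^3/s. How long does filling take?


Formula: t_fill = V_mold / Q_flow
t = 9890 cm^3 / 133 cm^3/s = 74.3609 s

Final answer: 74.3609 s


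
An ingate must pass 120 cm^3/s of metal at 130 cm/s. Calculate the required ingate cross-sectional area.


Formula: A_ingate = Q / v  (continuity equation)
A = 120 cm^3/s / 130 cm/s = 0.9231 cm^2

0.9231 cm^2


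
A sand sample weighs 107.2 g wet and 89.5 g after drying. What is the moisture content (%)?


Formula: MC = (W_wet - W_dry) / W_wet * 100
Water mass = 107.2 - 89.5 = 17.7 g
MC = 17.7 / 107.2 * 100 = 16.5112%

16.5112%


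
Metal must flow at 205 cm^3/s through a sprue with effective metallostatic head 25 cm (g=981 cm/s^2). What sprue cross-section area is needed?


Formula: v = sqrt(2*g*h), A = Q/v
Velocity: v = sqrt(2 * 981 * 25) = sqrt(49050) = 221.4723 cm/s
Sprue area: A = Q / v = 205 / 221.4723 = 0.9256 cm^2


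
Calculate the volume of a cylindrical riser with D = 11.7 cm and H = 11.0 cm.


Formula: V = pi * (D/2)^2 * H  (cylinder volume)
Radius = D/2 = 11.7/2 = 5.85 cm
V = pi * 5.85^2 * 11.0 = 1182.6447 cm^3

1182.6447 cm^3


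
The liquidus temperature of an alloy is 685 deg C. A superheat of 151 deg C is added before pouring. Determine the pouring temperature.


Formula: T_pour = T_melt + Superheat
T_pour = 685 + 151 = 836 deg C

836 deg C


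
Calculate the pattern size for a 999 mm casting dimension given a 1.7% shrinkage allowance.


Formula: L_pattern = L_casting * (1 + shrinkage_rate/100)
Shrinkage factor = 1 + 1.7/100 = 1.017
L_pattern = 999 mm * 1.017 = 1015.9830 mm


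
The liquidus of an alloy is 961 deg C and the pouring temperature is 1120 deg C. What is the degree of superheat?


Formula: Superheat = T_pour - T_melt
Superheat = 1120 - 961 = 159 deg C

Answer: 159 deg C


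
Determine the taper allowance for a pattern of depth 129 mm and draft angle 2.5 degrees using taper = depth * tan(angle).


Formula: taper = depth * tan(draft_angle)
tan(2.5 deg) = 0.0436609
taper = 129 mm * 0.0436609 = 5.6323 mm

5.6323 mm


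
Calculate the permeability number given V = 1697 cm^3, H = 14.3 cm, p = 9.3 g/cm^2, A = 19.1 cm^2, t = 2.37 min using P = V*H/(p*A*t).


Formula: Permeability Number P = (V * H) / (p * A * t)
Numerator: V * H = 1697 * 14.3 = 24267.1
Denominator: p * A * t = 9.3 * 19.1 * 2.37 = 420.9831
P = 24267.1 / 420.9831 = 57.6439


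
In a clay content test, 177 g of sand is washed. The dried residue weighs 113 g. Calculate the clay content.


Formula: Clay% = (W_total - W_washed) / W_total * 100
Clay mass = 177 - 113 = 64 g
Clay% = 64 / 177 * 100 = 36.1582%

36.1582%


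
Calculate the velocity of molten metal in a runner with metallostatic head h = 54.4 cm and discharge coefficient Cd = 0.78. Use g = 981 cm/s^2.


Formula: v = Cd * sqrt(2 * g * h)  (Torricelli with discharge coefficient)
2*g*h = 2 * 981 * 54.4 = 106732.8 cm^2/s^2
sqrt(106732.8) = 326.69986 cm/s
v = 0.78 * 326.69986 = 254.8259 cm/s

Final answer: 254.8259 cm/s


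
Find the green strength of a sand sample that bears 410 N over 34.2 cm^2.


Formula: Compressive Strength = Force / Area
Strength = 410 N / 34.2 cm^2 = 11.9883 N/cm^2

11.9883 N/cm^2


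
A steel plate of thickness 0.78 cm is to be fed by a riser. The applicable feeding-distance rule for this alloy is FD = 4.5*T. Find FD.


Formula: FD = 4.5 * T  (riser feeding-distance rule)
FD = 4.5 * 0.78 cm = 3.5100 cm

Final answer: 3.5100 cm


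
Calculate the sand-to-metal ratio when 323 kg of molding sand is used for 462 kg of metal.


Formula: Sand-to-Metal Ratio = W_sand / W_metal
Ratio = 323 kg / 462 kg = 0.6991

Final answer: 0.6991


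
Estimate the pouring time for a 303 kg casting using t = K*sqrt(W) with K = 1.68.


Formula: t = K * sqrt(W)
sqrt(W) = sqrt(303) = 17.40690
t = 1.68 * 17.40690 = 29.2436 s

29.2436 s


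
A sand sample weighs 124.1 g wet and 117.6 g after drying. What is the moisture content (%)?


Formula: MC = (W_wet - W_dry) / W_wet * 100
Water mass = 124.1 - 117.6 = 6.5 g
MC = 6.5 / 124.1 * 100 = 5.2377%

Answer: 5.2377%


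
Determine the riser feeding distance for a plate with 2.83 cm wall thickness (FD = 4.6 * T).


Formula: FD = 4.6 * T  (riser feeding-distance rule)
FD = 4.6 * 2.83 cm = 13.0180 cm

13.0180 cm


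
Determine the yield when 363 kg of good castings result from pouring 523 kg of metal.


Formula: Casting Yield = (W_good / W_total) * 100
Yield = (363 kg / 523 kg) * 100 = 69.4073%

Answer: 69.4073%


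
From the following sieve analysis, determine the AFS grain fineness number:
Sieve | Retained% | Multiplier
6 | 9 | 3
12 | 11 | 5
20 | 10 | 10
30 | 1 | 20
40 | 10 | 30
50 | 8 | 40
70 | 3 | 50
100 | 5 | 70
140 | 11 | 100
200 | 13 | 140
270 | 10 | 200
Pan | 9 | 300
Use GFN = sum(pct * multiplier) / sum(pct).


Formula: GFN = sum(pct * multiplier) / sum(pct)
sum(pct * multiplier) = 8942
sum(pct) = 100
GFN = 8942 / 100 = 89.42

Final answer: 89.42


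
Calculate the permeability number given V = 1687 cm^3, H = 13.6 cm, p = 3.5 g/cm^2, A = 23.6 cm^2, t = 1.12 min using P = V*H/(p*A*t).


Formula: Permeability Number P = (V * H) / (p * A * t)
Numerator: V * H = 1687 * 13.6 = 22943.2
Denominator: p * A * t = 3.5 * 23.6 * 1.12 = 92.512
P = 22943.2 / 92.512 = 248.0024

Final answer: 248.0024


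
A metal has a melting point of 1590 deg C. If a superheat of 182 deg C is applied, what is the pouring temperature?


Formula: T_pour = T_melt + Superheat
T_pour = 1590 + 182 = 1772 deg C

Final answer: 1772 deg C


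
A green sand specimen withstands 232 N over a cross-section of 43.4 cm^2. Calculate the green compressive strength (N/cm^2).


Formula: Compressive Strength = Force / Area
Strength = 232 N / 43.4 cm^2 = 5.3456 N/cm^2

Answer: 5.3456 N/cm^2


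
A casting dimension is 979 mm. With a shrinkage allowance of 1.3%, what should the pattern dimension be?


Formula: L_pattern = L_casting * (1 + shrinkage_rate/100)
Shrinkage factor = 1 + 1.3/100 = 1.013
L_pattern = 979 mm * 1.013 = 991.7270 mm

991.7270 mm


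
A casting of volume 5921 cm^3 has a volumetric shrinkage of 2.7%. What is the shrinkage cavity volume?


Formula: V_shrink = V_casting * shrinkage_pct / 100
V_shrink = 5921 cm^3 * 2.7 / 100 = 159.8670 cm^3

Answer: 159.8670 cm^3


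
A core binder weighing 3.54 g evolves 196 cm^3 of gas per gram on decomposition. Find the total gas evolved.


Formula: V_gas = W_binder * gas_evolution_rate
V = 3.54 g * 196 cm^3/g = 693.8400 cm^3

Answer: 693.8400 cm^3


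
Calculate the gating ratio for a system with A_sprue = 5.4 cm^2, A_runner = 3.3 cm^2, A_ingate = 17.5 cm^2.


Sprue:Runner:Ingate = 1 : 3.3/5.4 : 17.5/5.4 = 1:0.61:3.24

1:0.61:3.24


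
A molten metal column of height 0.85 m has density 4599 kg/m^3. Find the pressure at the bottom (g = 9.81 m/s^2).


Formula: P = rho * g * h
rho * g = 4599 * 9.81 = 45116.19 N/m^3
P = 45116.19 * 0.85 = 38348.7615 Pa

38348.7615 Pa


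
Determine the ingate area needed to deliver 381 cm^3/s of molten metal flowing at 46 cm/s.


Formula: A_ingate = Q / v  (continuity equation)
A = 381 cm^3/s / 46 cm/s = 8.2826 cm^2

8.2826 cm^2


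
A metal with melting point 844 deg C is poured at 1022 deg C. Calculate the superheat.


Formula: Superheat = T_pour - T_melt
Superheat = 1022 - 844 = 178 deg C

Answer: 178 deg C


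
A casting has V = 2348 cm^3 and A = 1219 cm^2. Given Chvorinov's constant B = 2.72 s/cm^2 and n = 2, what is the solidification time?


Formula: t_s = B * (V/A)^n  (Chvorinov's rule, n=2)
Modulus M = V/A = 2348/1219 = 1.926169 cm
M^2 = 1.926169^2 = 3.710127 cm^2
t_s = 2.72 * 3.710127 = 10.0915 s


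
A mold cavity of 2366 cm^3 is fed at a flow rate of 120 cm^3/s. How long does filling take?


Formula: t_fill = V_mold / Q_flow
t = 2366 cm^3 / 120 cm^3/s = 19.7167 s

19.7167 s


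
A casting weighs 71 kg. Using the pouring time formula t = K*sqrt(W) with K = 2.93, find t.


Formula: t = K * sqrt(W)
sqrt(W) = sqrt(71) = 8.42615
t = 2.93 * 8.42615 = 24.6886 s


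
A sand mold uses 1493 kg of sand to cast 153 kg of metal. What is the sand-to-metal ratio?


Formula: Sand-to-Metal Ratio = W_sand / W_metal
Ratio = 1493 kg / 153 kg = 9.7582

9.7582


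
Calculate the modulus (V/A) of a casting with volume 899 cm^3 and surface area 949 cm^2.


Formula: Casting Modulus M = V / A
M = 899 cm^3 / 949 cm^2 = 0.9473 cm

0.9473 cm


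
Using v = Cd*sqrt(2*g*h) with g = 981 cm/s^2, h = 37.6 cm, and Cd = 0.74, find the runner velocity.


Formula: v = Cd * sqrt(2 * g * h)  (Torricelli with discharge coefficient)
2*g*h = 2 * 981 * 37.6 = 73771.2 cm^2/s^2
sqrt(73771.2) = 271.60854 cm/s
v = 0.74 * 271.60854 = 200.9903 cm/s

Final answer: 200.9903 cm/s


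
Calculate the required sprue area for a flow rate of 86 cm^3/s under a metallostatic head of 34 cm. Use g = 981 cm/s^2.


Formula: v = sqrt(2*g*h), A = Q/v
Velocity: v = sqrt(2 * 981 * 34) = sqrt(66708) = 258.2789 cm/s
Sprue area: A = Q / v = 86 / 258.2789 = 0.3330 cm^2


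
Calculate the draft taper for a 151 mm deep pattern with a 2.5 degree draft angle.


Formula: taper = depth * tan(draft_angle)
tan(2.5 deg) = 0.0436609
taper = 151 mm * 0.0436609 = 6.5928 mm

Answer: 6.5928 mm


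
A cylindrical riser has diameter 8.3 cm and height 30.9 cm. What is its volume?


Formula: V = pi * (D/2)^2 * H  (cylinder volume)
Radius = D/2 = 8.3/2 = 4.15 cm
V = pi * 4.15^2 * 30.9 = 1671.8779 cm^3

Answer: 1671.8779 cm^3


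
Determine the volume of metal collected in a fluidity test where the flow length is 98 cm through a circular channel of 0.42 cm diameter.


Formula: V = pi * (d/2)^2 * L  (cylinder volume)
Radius = 0.42/2 = 0.21 cm
V = pi * 0.21^2 * 98 = 13.5773 cm^3


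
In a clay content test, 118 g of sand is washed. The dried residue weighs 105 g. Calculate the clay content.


Formula: Clay% = (W_total - W_washed) / W_total * 100
Clay mass = 118 - 105 = 13 g
Clay% = 13 / 118 * 100 = 11.0169%

Answer: 11.0169%


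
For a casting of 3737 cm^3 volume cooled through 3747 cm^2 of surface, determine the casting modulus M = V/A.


Formula: Casting Modulus M = V / A
M = 3737 cm^3 / 3747 cm^2 = 0.9973 cm


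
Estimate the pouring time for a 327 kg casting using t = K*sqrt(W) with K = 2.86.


Formula: t = K * sqrt(W)
sqrt(W) = sqrt(327) = 18.08314
t = 2.86 * 18.08314 = 51.7178 s

51.7178 s


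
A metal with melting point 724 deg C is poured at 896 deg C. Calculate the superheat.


Formula: Superheat = T_pour - T_melt
Superheat = 896 - 724 = 172 deg C

Answer: 172 deg C


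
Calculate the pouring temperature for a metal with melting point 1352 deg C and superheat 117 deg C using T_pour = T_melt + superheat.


Formula: T_pour = T_melt + Superheat
T_pour = 1352 + 117 = 1469 deg C

Final answer: 1469 deg C


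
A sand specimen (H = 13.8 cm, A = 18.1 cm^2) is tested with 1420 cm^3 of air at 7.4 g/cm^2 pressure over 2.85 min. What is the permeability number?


Formula: Permeability Number P = (V * H) / (p * A * t)
Numerator: V * H = 1420 * 13.8 = 19596.0
Denominator: p * A * t = 7.4 * 18.1 * 2.85 = 381.729
P = 19596.0 / 381.729 = 51.3348

Final answer: 51.3348


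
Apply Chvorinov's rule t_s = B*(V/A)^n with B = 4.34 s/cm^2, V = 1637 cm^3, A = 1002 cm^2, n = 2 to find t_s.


Formula: t_s = B * (V/A)^n  (Chvorinov's rule, n=2)
Modulus M = V/A = 1637/1002 = 1.633733 cm
M^2 = 1.633733^2 = 2.669084 cm^2
t_s = 4.34 * 2.669084 = 11.5838 s


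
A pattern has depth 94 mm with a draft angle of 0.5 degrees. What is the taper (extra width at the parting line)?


Formula: taper = depth * tan(draft_angle)
tan(0.5 deg) = 0.0087269
taper = 94 mm * 0.0087269 = 0.8203 mm

Answer: 0.8203 mm


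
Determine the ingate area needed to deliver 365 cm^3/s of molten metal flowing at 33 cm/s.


Formula: A_ingate = Q / v  (continuity equation)
A = 365 cm^3/s / 33 cm/s = 11.0606 cm^2

Answer: 11.0606 cm^2


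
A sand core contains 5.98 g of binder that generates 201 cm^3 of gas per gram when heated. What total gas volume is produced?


Formula: V_gas = W_binder * gas_evolution_rate
V = 5.98 g * 201 cm^3/g = 1201.9800 cm^3

1201.9800 cm^3


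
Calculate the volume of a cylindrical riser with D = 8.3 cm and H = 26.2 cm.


Formula: V = pi * (D/2)^2 * H  (cylinder volume)
Radius = D/2 = 8.3/2 = 4.15 cm
V = pi * 4.15^2 * 26.2 = 1417.5793 cm^3

Final answer: 1417.5793 cm^3


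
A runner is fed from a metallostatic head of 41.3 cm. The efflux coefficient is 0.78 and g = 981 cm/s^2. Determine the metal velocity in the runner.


Formula: v = Cd * sqrt(2 * g * h)  (Torricelli with discharge coefficient)
2*g*h = 2 * 981 * 41.3 = 81030.6 cm^2/s^2
sqrt(81030.6) = 284.65874 cm/s
v = 0.78 * 284.65874 = 222.0338 cm/s


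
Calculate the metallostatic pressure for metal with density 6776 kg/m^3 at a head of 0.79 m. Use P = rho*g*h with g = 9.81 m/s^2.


Formula: P = rho * g * h
rho * g = 6776 * 9.81 = 66472.56 N/m^3
P = 66472.56 * 0.79 = 52513.3224 Pa

Final answer: 52513.3224 Pa


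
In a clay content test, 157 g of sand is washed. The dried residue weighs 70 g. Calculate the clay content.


Formula: Clay% = (W_total - W_washed) / W_total * 100
Clay mass = 157 - 70 = 87 g
Clay% = 87 / 157 * 100 = 55.4140%


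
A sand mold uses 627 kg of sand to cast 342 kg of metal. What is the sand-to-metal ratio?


Formula: Sand-to-Metal Ratio = W_sand / W_metal
Ratio = 627 kg / 342 kg = 1.8333

Answer: 1.8333


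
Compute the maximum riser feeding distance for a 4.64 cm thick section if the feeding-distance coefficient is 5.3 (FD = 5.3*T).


Formula: FD = 5.3 * T  (riser feeding-distance rule)
FD = 5.3 * 4.64 cm = 24.5920 cm

24.5920 cm


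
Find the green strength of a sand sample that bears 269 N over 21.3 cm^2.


Formula: Compressive Strength = Force / Area
Strength = 269 N / 21.3 cm^2 = 12.6291 N/cm^2

Answer: 12.6291 N/cm^2


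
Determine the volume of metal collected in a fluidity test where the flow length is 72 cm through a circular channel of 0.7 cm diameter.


Formula: V = pi * (d/2)^2 * L  (cylinder volume)
Radius = 0.7/2 = 0.35 cm
V = pi * 0.35^2 * 72 = 27.7088 cm^3

27.7088 cm^3


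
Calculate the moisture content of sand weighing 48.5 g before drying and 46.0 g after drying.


Formula: MC = (W_wet - W_dry) / W_wet * 100
Water mass = 48.5 - 46.0 = 2.5 g
MC = 2.5 / 48.5 * 100 = 5.1546%


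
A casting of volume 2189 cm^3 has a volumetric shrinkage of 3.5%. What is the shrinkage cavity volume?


Formula: V_shrink = V_casting * shrinkage_pct / 100
V_shrink = 2189 cm^3 * 3.5 / 100 = 76.6150 cm^3


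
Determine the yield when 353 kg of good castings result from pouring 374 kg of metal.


Formula: Casting Yield = (W_good / W_total) * 100
Yield = (353 kg / 374 kg) * 100 = 94.3850%

Final answer: 94.3850%


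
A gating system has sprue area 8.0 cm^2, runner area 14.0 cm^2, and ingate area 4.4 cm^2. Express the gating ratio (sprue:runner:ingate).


Sprue:Runner:Ingate = 1 : 14.0/8.0 : 4.4/8.0 = 1:1.75:0.55

Final answer: 1:1.75:0.55


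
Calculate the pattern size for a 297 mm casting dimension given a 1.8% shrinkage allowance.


Formula: L_pattern = L_casting * (1 + shrinkage_rate/100)
Shrinkage factor = 1 + 1.8/100 = 1.018
L_pattern = 297 mm * 1.018 = 302.3460 mm

Answer: 302.3460 mm


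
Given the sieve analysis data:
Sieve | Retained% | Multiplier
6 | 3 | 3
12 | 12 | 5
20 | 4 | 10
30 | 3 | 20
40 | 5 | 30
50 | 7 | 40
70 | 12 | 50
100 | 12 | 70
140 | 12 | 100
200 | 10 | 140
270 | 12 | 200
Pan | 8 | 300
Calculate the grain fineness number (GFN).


Formula: GFN = sum(pct * multiplier) / sum(pct)
sum(pct * multiplier) = 9439
sum(pct) = 100
GFN = 9439 / 100 = 94.39

Answer: 94.39


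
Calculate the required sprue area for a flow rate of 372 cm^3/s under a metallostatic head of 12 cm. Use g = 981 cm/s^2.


Formula: v = sqrt(2*g*h), A = Q/v
Velocity: v = sqrt(2 * 981 * 12) = sqrt(23544) = 153.4405 cm/s
Sprue area: A = Q / v = 372 / 153.4405 = 2.4244 cm^2

Final answer: 2.4244 cm^2


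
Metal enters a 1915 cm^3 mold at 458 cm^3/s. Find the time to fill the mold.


Formula: t_fill = V_mold / Q_flow
t = 1915 cm^3 / 458 cm^3/s = 4.1812 s

Final answer: 4.1812 s


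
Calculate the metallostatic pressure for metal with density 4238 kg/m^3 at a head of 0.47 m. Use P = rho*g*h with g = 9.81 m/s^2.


Formula: P = rho * g * h
rho * g = 4238 * 9.81 = 41574.78 N/m^3
P = 41574.78 * 0.47 = 19540.1466 Pa


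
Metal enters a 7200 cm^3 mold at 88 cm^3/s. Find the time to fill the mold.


Formula: t_fill = V_mold / Q_flow
t = 7200 cm^3 / 88 cm^3/s = 81.8182 s


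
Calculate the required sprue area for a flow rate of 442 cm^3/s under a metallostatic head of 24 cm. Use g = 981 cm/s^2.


Formula: v = sqrt(2*g*h), A = Q/v
Velocity: v = sqrt(2 * 981 * 24) = sqrt(47088) = 216.9977 cm/s
Sprue area: A = Q / v = 442 / 216.9977 = 2.0369 cm^2

Final answer: 2.0369 cm^2


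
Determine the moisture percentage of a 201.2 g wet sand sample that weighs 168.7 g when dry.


Formula: MC = (W_wet - W_dry) / W_wet * 100
Water mass = 201.2 - 168.7 = 32.5 g
MC = 32.5 / 201.2 * 100 = 16.1531%

16.1531%


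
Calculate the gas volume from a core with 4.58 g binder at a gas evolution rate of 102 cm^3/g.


Formula: V_gas = W_binder * gas_evolution_rate
V = 4.58 g * 102 cm^3/g = 467.1600 cm^3

Final answer: 467.1600 cm^3


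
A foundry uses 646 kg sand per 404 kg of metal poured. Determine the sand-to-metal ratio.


Formula: Sand-to-Metal Ratio = W_sand / W_metal
Ratio = 646 kg / 404 kg = 1.5990

1.5990


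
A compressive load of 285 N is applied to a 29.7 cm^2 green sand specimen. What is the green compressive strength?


Formula: Compressive Strength = Force / Area
Strength = 285 N / 29.7 cm^2 = 9.5960 N/cm^2

Final answer: 9.5960 N/cm^2


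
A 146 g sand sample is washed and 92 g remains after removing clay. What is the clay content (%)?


Formula: Clay% = (W_total - W_washed) / W_total * 100
Clay mass = 146 - 92 = 54 g
Clay% = 54 / 146 * 100 = 36.9863%

Final answer: 36.9863%


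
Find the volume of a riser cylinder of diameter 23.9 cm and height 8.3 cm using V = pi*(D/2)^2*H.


Formula: V = pi * (D/2)^2 * H  (cylinder volume)
Radius = D/2 = 23.9/2 = 11.95 cm
V = pi * 11.95^2 * 8.3 = 3723.6065 cm^3

3723.6065 cm^3


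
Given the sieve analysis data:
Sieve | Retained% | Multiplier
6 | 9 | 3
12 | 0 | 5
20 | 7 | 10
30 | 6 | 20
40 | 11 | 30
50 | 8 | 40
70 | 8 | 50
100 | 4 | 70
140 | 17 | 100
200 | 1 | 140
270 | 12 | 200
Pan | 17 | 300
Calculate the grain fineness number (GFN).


Formula: GFN = sum(pct * multiplier) / sum(pct)
sum(pct * multiplier) = 10887
sum(pct) = 100
GFN = 10887 / 100 = 108.87


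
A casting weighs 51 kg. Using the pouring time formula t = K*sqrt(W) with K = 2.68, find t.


Formula: t = K * sqrt(W)
sqrt(W) = sqrt(51) = 7.14143
t = 2.68 * 7.14143 = 19.1390 s

Answer: 19.1390 s


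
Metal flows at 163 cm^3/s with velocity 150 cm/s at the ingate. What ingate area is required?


Formula: A_ingate = Q / v  (continuity equation)
A = 163 cm^3/s / 150 cm/s = 1.0867 cm^2

1.0867 cm^2


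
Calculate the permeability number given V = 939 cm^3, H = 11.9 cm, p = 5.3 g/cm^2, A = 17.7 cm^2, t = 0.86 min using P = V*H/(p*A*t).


Formula: Permeability Number P = (V * H) / (p * A * t)
Numerator: V * H = 939 * 11.9 = 11174.1
Denominator: p * A * t = 5.3 * 17.7 * 0.86 = 80.6766
P = 11174.1 / 80.6766 = 138.5048

Final answer: 138.5048


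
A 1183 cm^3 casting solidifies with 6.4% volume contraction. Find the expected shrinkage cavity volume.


Formula: V_shrink = V_casting * shrinkage_pct / 100
V_shrink = 1183 cm^3 * 6.4 / 100 = 75.7120 cm^3

Final answer: 75.7120 cm^3


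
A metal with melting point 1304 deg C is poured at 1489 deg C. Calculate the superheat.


Formula: Superheat = T_pour - T_melt
Superheat = 1489 - 1304 = 185 deg C

Final answer: 185 deg C


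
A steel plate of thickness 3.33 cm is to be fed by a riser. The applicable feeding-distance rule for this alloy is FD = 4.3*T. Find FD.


Formula: FD = 4.3 * T  (riser feeding-distance rule)
FD = 4.3 * 3.33 cm = 14.3190 cm

Final answer: 14.3190 cm


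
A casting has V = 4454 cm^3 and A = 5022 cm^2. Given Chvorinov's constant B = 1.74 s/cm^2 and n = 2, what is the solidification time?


Formula: t_s = B * (V/A)^n  (Chvorinov's rule, n=2)
Modulus M = V/A = 4454/5022 = 0.886898 cm
M^2 = 0.886898^2 = 0.786588 cm^2
t_s = 1.74 * 0.786588 = 1.3687 s

1.3687 s


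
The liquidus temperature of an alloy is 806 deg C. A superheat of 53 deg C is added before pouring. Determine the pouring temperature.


Formula: T_pour = T_melt + Superheat
T_pour = 806 + 53 = 859 deg C

Final answer: 859 deg C


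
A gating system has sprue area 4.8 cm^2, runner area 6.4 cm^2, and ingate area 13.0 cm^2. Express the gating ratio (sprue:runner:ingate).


Sprue:Runner:Ingate = 1 : 6.4/4.8 : 13.0/4.8 = 1:1.33:2.71

1:1.33:2.71


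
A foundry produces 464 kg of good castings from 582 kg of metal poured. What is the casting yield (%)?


Formula: Casting Yield = (W_good / W_total) * 100
Yield = (464 kg / 582 kg) * 100 = 79.7251%

Final answer: 79.7251%


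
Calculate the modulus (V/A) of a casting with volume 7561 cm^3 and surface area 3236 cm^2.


Formula: Casting Modulus M = V / A
M = 7561 cm^3 / 3236 cm^2 = 2.3365 cm


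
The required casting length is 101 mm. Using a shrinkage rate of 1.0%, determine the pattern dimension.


Formula: L_pattern = L_casting * (1 + shrinkage_rate/100)
Shrinkage factor = 1 + 1.0/100 = 1.01
L_pattern = 101 mm * 1.01 = 102.0100 mm

Final answer: 102.0100 mm


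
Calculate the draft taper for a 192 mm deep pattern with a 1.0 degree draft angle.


Formula: taper = depth * tan(draft_angle)
tan(1.0 deg) = 0.0174551
taper = 192 mm * 0.0174551 = 3.3514 mm


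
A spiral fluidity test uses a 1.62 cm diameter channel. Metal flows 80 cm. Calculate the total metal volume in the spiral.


Formula: V = pi * (d/2)^2 * L  (cylinder volume)
Radius = 1.62/2 = 0.81 cm
V = pi * 0.81^2 * 80 = 164.8959 cm^3

164.8959 cm^3


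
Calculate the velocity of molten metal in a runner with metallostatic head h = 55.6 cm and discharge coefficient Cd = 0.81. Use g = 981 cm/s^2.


Formula: v = Cd * sqrt(2 * g * h)  (Torricelli with discharge coefficient)
2*g*h = 2 * 981 * 55.6 = 109087.2 cm^2/s^2
sqrt(109087.2) = 330.28351 cm/s
v = 0.81 * 330.28351 = 267.5296 cm/s

267.5296 cm/s


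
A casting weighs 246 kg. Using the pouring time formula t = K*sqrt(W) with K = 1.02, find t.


Formula: t = K * sqrt(W)
sqrt(W) = sqrt(246) = 15.68439
t = 1.02 * 15.68439 = 15.9981 s


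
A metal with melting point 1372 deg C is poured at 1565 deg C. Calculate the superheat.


Formula: Superheat = T_pour - T_melt
Superheat = 1565 - 1372 = 193 deg C

193 deg C


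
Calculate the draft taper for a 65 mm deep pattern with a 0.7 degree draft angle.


Formula: taper = depth * tan(draft_angle)
tan(0.7 deg) = 0.0122179
taper = 65 mm * 0.0122179 = 0.7942 mm

Answer: 0.7942 mm


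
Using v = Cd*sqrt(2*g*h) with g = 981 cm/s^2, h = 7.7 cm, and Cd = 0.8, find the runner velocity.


Formula: v = Cd * sqrt(2 * g * h)  (Torricelli with discharge coefficient)
2*g*h = 2 * 981 * 7.7 = 15107.4 cm^2/s^2
sqrt(15107.4) = 122.91216 cm/s
v = 0.8 * 122.91216 = 98.3297 cm/s

98.3297 cm/s


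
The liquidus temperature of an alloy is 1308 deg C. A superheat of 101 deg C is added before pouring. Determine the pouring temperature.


Formula: T_pour = T_melt + Superheat
T_pour = 1308 + 101 = 1409 deg C

Final answer: 1409 deg C


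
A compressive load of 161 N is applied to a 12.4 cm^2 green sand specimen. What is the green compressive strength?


Formula: Compressive Strength = Force / Area
Strength = 161 N / 12.4 cm^2 = 12.9839 N/cm^2

Answer: 12.9839 N/cm^2


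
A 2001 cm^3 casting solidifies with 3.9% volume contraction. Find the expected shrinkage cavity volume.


Formula: V_shrink = V_casting * shrinkage_pct / 100
V_shrink = 2001 cm^3 * 3.9 / 100 = 78.0390 cm^3


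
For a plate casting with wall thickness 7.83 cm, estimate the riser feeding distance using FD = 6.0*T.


Formula: FD = 6.0 * T  (riser feeding-distance rule)
FD = 6.0 * 7.83 cm = 46.9800 cm

46.9800 cm


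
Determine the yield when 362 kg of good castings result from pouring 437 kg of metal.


Formula: Casting Yield = (W_good / W_total) * 100
Yield = (362 kg / 437 kg) * 100 = 82.8375%

82.8375%


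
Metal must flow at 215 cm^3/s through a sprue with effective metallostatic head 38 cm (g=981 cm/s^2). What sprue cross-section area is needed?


Formula: v = sqrt(2*g*h), A = Q/v
Velocity: v = sqrt(2 * 981 * 38) = sqrt(74556) = 273.0494 cm/s
Sprue area: A = Q / v = 215 / 273.0494 = 0.7874 cm^2

0.7874 cm^2


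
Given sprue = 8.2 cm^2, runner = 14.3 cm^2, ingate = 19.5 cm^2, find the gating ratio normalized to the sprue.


Sprue:Runner:Ingate = 1 : 14.3/8.2 : 19.5/8.2 = 1:1.74:2.38

Final answer: 1:1.74:2.38


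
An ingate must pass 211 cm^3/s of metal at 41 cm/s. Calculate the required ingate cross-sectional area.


Formula: A_ingate = Q / v  (continuity equation)
A = 211 cm^3/s / 41 cm/s = 5.1463 cm^2
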